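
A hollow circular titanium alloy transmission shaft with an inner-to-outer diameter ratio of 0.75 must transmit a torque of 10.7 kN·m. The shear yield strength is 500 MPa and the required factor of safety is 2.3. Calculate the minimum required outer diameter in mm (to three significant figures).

τ_allow = 500/2.3 = 217.4 MPa.
For a hollow shaft τ = 16T/[πd_o³(1−k⁴)] with k = 0.75, so 1−k⁴ = 0.6836.
d_o³ = 16T/[π τ_allow (1−k⁴)] = 16×1.0700×10^7/(π×217.4×0.6836) = 366700 mm³.
d_o = 71.58 mm.

d_o = 71.6 mm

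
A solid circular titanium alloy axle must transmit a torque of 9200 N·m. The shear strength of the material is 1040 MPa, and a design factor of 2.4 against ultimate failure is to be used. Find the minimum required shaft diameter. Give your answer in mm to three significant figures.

d = 47.6 mm

Allowable shear stress τ_allow = 1040/2.4 = 433.3 MPa.
For a solid shaft τ = 16T/(πd³), so d³ = 16T/(π τ_allow) = 16×9200000/(π×433.3) = 108100 mm³.
d = (108100)^(1/3) = 47.64 mm.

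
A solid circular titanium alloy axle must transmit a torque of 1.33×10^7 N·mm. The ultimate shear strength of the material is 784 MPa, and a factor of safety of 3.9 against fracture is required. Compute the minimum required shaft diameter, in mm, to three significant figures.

Allowable shear stress τ_allow = 784/3.9 = 201.0 MPa.
For a solid shaft τ = 16T/(πd³), so d³ = 16T/(π τ_allow) = 16×1.3300×10^7/(π×201.0) = 337000 mm³.
d = (337000)^(1/3) = 69.59 mm.

d = 69.6 mm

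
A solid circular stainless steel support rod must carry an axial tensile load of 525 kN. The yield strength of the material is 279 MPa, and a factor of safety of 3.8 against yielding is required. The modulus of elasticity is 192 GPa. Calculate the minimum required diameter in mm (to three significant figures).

Allowable stress σ_allow = 279/3.8 = 73.42 MPa.
Required area A = F/σ_allow = 525000/73.42 = 7151 mm².
A = πd²/4 → d = √(4A/π) = 95.42 mm.

d = 95.4 mm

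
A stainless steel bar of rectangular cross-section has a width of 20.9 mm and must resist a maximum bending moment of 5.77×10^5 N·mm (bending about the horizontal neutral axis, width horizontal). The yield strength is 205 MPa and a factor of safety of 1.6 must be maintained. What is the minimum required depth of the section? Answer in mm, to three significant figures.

σ_allow = 205/1.6 = 128.1 MPa.
For a rectangular section σ = 6M/(bh²), so h² = 6M/(b σ_allow) = 6×577000/(20.9×128.1) = 1293 mm².
h = 35.96 mm.

h = 36.0 mm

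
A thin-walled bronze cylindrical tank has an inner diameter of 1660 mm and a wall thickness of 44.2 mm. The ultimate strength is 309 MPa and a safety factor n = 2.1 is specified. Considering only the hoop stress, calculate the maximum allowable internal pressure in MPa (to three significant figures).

σ_allow = 309/2.1 = 147.1 MPa.
σ_h = pD/(2t) → p_allow = 2σ_allow t/D = 2×147.1×44.2/1660 = 7.836 MPa.

p_allow = 7.84 MPa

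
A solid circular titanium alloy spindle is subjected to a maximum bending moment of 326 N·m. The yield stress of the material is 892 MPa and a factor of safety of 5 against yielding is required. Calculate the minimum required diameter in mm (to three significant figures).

d = 26.5 mm

σ_allow = 892/5 = 178.4 MPa.
For a solid circular section σ = 32M/(πd³), so d³ = 32M/(π σ_allow) = 32×326000/(π×178.4) = 18610 mm³.
d = 26.50 mm.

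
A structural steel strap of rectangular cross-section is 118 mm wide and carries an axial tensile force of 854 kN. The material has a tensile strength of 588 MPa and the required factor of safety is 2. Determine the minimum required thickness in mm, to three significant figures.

σ_allow = 588/2 = 294.0 MPa.
Required area A = F/σ_allow = 854000/294.0 = 2905 mm².
t = A/w = 2905/118 = 24.62 mm.

t = 24.6 mm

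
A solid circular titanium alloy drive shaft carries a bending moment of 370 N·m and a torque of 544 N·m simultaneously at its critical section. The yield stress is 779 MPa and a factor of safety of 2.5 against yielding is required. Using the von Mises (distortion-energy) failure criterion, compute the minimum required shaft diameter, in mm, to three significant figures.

d = 27.0 mm

σ_allow = σ_y/n = 779/2.5 = 311.6 MPa.
For a solid shaft σ_b = 32M/(πd³) and τ = 16T/(πd³), so the von Mises stress is σ' = (16/πd³)·√(4M²+3T²).
√(4M²+3T²) = √(4×(370000)² + 3×(544000)²) = 1.198×10^6 N·mm.
d³ = 16×1.198×10^6/(π×311.6) = 19580 mm³.
d = 26.95 mm.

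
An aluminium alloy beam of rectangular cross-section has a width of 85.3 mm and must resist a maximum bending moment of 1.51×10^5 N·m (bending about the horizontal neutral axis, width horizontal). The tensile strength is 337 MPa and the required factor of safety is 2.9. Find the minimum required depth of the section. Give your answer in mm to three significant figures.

h = 302 mm

σ_allow = 337/2.9 = 116.2 MPa.
For a rectangular section σ = 6M/(bh²), so h² = 6M/(b σ_allow) = 6×1.5100×10^8/(85.3×116.2) = 91400 mm².
h = 302.3 mm.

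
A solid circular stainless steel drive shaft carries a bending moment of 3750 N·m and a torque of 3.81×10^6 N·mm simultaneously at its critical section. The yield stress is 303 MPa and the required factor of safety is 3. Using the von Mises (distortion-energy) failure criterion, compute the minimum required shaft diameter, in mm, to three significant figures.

d = 79.6 mm

σ_allow = σ_y/n = 303/3 = 101.0 MPa.
For a solid shaft σ_b = 32M/(πd³) and τ = 16T/(πd³), so the von Mises stress is σ' = (16/πd³)·√(4M²+3T²).
√(4M²+3T²) = √(4×(3.750×10^6)² + 3×(3.810×10^6)²) = 9.990×10^6 N·mm.
d³ = 16×9.990×10^6/(π×101.0) = 503700 mm³.
d = 79.57 mm.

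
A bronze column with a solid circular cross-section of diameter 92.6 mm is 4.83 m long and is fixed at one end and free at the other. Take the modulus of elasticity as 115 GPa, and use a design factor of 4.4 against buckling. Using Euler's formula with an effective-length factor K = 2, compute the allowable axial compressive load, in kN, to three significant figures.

I = πd⁴/64 = π×92.6⁴/64 = 3.609×10^6 mm⁴.
Effective length L_e = KL = 2×4.83 m = 9660 mm.
Euler critical load P_cr = π²EI/L_e² = π²×115000×3.609×10^6/9660² = 43900 N.
P_allow = P_cr/n = 43900/4.4 = 9977 N.

P_allow = 9.98 kN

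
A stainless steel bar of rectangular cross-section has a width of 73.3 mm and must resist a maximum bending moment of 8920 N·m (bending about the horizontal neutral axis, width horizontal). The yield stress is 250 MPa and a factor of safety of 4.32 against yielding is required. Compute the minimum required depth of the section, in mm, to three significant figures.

h = 112 mm

σ_allow = 250/4.32 = 57.87 MPa.
For a rectangular section σ = 6M/(bh²), so h² = 6M/(b σ_allow) = 6×8920000/(73.3×57.87) = 12620 mm².
h = 112.3 mm.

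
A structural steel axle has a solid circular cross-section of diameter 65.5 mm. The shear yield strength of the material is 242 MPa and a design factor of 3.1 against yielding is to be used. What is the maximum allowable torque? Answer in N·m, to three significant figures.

T_allow = 4310 N·m

τ_allow = 242/3.1 = 78.06 MPa.
For a solid shaft T_allow = τ_allow·πd³/16; πd³/16 = π×65.5³/16 = 55180 mm³.
T_allow = 78.06×55180 = 4.307×10^6 N·mm = 4307 N·m.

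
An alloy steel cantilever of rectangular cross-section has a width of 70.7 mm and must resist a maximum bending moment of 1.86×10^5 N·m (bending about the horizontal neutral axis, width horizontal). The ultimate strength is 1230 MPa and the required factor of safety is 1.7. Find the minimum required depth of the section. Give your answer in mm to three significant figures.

σ_allow = 1230/1.7 = 723.5 MPa.
For a rectangular section σ = 6M/(bh²), so h² = 6M/(b σ_allow) = 6×1.8600×10^8/(70.7×723.5) = 21820 mm².
h = 147.7 mm.

h = 148 mm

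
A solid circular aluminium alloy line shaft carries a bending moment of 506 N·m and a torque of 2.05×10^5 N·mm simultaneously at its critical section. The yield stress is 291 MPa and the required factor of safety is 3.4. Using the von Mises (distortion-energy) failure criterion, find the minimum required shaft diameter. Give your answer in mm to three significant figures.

d = 40.0 mm

σ_allow = σ_y/n = 291/3.4 = 85.59 MPa.
For a solid shaft σ_b = 32M/(πd³) and τ = 16T/(πd³), so the von Mises stress is σ' = (16/πd³)·√(4M²+3T²).
√(4M²+3T²) = √(4×(506000)² + 3×(205000)²) = 1.072×10^6 N·mm.
d³ = 16×1.072×10^6/(π×85.59) = 63820 mm³.
d = 39.96 mm.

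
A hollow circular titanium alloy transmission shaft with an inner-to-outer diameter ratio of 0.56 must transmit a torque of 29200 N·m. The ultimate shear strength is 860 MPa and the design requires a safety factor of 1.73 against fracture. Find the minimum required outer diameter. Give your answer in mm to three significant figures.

τ_allow = 860/1.73 = 497.1 MPa.
For a hollow shaft τ = 16T/[πd_o³(1−k⁴)] with k = 0.56, so 1−k⁴ = 0.9017.
d_o³ = 16T/[π τ_allow (1−k⁴)] = 16×2.9200×10^7/(π×497.1×0.9017) = 331800 mm³.
d_o = 69.23 mm.

d_o = 69.2 mm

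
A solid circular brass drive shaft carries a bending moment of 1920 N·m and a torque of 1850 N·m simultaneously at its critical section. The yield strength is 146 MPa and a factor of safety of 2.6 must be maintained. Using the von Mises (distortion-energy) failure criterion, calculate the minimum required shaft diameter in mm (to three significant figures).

d = 76.8 mm

σ_allow = σ_y/n = 146/2.6 = 56.15 MPa.
For a solid shaft σ_b = 32M/(πd³) and τ = 16T/(πd³), so the von Mises stress is σ' = (16/πd³)·√(4M²+3T²).
√(4M²+3T²) = √(4×(1.920×10^6)² + 3×(1.850×10^6)²) = 5.001×10^6 N·mm.
d³ = 16×5.001×10^6/(π×56.15) = 453600 mm³.
d = 76.83 mm.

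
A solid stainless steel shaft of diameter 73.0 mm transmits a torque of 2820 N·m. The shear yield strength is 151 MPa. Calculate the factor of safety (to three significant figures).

n = 4.09

τ = 16T/(πd³) = 16×2820000/(π×73.0³) = 36.92 MPa.
n = τ_limit/τ = 151/36.92 = 4.090.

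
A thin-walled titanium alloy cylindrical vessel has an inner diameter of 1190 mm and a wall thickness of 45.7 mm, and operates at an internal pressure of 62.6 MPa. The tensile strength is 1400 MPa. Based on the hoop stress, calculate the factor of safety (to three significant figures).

σ_h = pD/(2t) = 62.6×1190/(2×45.7) = 815.0 MPa.
n = 1400/815.0 = 1.718.

n = 1.72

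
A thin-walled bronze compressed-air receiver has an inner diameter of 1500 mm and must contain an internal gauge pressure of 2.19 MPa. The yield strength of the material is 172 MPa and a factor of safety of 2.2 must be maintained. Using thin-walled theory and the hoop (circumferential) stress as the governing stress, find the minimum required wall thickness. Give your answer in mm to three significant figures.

t = 21.0 mm

σ_allow = 172/2.2 = 78.18 MPa.
Hoop stress σ_h = pD/(2t), so t = pD/(2σ_allow) = 2.19×1500/(2×78.18) = 21.01 mm.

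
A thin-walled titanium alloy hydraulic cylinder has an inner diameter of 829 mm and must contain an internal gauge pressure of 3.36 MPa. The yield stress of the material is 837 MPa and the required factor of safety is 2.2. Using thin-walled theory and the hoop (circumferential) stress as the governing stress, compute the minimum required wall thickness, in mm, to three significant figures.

σ_allow = 837/2.2 = 380.5 MPa.
Hoop stress σ_h = pD/(2t), so t = pD/(2σ_allow) = 3.36×829/(2×380.5) = 3.661 mm.

t = 3.66 mm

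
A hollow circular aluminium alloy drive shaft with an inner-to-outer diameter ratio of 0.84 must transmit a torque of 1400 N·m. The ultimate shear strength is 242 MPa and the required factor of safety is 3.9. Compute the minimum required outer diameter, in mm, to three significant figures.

d_o = 61.2 mm

τ_allow = 242/3.9 = 62.05 MPa.
For a hollow shaft τ = 16T/[πd_o³(1−k⁴)] with k = 0.84, so 1−k⁴ = 0.5021.
d_o³ = 16T/[π τ_allow (1−k⁴)] = 16×1400000/(π×62.05×0.5021) = 228800 mm³.
d_o = 61.17 mm.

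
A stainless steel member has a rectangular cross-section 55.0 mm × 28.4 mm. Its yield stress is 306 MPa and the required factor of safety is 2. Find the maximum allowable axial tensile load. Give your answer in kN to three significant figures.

σ_allow = 306/2 = 153.0 MPa.
A = 55.0×28.4 = 1562 mm².
F_allow = σ_allow × A = 153.0×1562 = 239000 N.

F_allow = 239 kN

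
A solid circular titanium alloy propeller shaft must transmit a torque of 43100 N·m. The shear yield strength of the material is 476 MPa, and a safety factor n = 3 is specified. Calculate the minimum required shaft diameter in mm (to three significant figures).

Allowable shear stress τ_allow = 476/3 = 158.7 MPa.
For a solid shaft τ = 16T/(πd³), so d³ = 16T/(π τ_allow) = 16×4.3100×10^7/(π×158.7) = 1.383×10^6 mm³.
d = (1.383×10^6)^(1/3) = 111.4 mm.

d = 111 mm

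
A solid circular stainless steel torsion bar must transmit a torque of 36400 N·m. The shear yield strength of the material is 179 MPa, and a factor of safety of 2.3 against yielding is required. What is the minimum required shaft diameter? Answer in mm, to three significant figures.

Allowable shear stress τ_allow = 179/2.3 = 77.83 MPa.
For a solid shaft τ = 16T/(πd³), so d³ = 16T/(π τ_allow) = 16×3.6400×10^7/(π×77.83) = 2.382×10^6 mm³.
d = (2.382×10^6)^(1/3) = 133.6 mm.

d = 134 mm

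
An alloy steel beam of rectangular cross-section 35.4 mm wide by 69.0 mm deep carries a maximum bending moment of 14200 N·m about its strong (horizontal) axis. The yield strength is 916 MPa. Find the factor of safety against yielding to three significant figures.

Section modulus S = bh²/6 = 35.4×69.0²/6 = 28090 mm³.
σ = M/S = 1.4200×10^7/28090 = 505.5 MPa.
n = 916/505.5 = 1.812.

n = 1.81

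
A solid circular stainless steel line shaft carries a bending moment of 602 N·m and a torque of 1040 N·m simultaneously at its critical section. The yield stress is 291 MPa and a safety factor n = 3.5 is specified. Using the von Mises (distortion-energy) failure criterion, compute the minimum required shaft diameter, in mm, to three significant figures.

σ_allow = σ_y/n = 291/3.5 = 83.14 MPa.
For a solid shaft σ_b = 32M/(πd³) and τ = 16T/(πd³), so the von Mises stress is σ' = (16/πd³)·√(4M²+3T²).
√(4M²+3T²) = √(4×(602000)² + 3×(1.040×10^6)²) = 2.167×10^6 N·mm.
d³ = 16×2.167×10^6/(π×83.14) = 132700 mm³.
d = 51.01 mm.

d = 51.0 mm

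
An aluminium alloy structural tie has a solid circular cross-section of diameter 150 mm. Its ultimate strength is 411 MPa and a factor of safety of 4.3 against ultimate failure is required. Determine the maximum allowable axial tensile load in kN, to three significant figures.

F_allow = 1690 kN

σ_allow = 411/4.3 = 95.58 MPa.
A = πd²/4 = π×150²/4 = 17670 mm².
F_allow = σ_allow × A = 95.58×17670 = 1.689×10^6 N.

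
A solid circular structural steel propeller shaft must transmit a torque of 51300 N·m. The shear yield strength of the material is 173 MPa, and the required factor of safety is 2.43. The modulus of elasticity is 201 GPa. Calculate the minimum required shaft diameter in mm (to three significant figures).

Allowable shear stress τ_allow = 173/2.43 = 71.19 MPa.
For a solid shaft τ = 16T/(πd³), so d³ = 16T/(π τ_allow) = 16×5.1300×10^7/(π×71.19) = 3.670×10^6 mm³.
d = (3.670×10^6)^(1/3) = 154.2 mm.

d = 154 mm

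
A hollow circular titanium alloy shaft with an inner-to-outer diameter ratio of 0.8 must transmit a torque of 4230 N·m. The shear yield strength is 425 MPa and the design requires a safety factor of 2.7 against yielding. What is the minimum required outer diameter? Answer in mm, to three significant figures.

d_o = 61.4 mm

τ_allow = 425/2.7 = 157.4 MPa.
For a hollow shaft τ = 16T/[πd_o³(1−k⁴)] with k = 0.8, so 1−k⁴ = 0.5904.
d_o³ = 16T/[π τ_allow (1−k⁴)] = 16×4230000/(π×157.4×0.5904) = 231800 mm³.
d_o = 61.43 mm.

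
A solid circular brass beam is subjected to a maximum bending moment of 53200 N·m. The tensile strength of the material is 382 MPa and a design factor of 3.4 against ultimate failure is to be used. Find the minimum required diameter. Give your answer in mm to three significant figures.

σ_allow = 382/3.4 = 112.4 MPa.
For a solid circular section σ = 32M/(πd³), so d³ = 32M/(π σ_allow) = 32×5.3200×10^7/(π×112.4) = 4.823×10^6 mm³.
d = 169.0 mm.

d = 169 mm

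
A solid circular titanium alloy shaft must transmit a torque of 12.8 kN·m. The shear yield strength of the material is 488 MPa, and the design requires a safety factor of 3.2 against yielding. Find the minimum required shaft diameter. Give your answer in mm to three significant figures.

d = 75.3 mm

Allowable shear stress τ_allow = 488/3.2 = 152.5 MPa.
For a solid shaft τ = 16T/(πd³), so d³ = 16T/(π τ_allow) = 16×1.2800×10^7/(π×152.5) = 427500 mm³.
d = (427500)^(1/3) = 75.33 mm.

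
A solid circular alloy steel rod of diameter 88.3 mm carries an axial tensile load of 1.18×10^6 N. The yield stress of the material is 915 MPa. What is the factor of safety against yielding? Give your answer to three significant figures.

A = πd²/4 = 6124 mm².
σ = F/A = 1180000/6124 = 192.7 MPa.
n = 915/192.7 = 4.748.

n = 4.75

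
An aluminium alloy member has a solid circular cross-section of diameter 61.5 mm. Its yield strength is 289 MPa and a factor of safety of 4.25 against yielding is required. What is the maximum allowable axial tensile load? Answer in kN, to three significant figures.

F_allow = 202 kN

σ_allow = 289/4.25 = 68.00 MPa.
A = πd²/4 = π×61.5²/4 = 2971 mm².
F_allow = σ_allow × A = 68.00×2971 = 202000 N.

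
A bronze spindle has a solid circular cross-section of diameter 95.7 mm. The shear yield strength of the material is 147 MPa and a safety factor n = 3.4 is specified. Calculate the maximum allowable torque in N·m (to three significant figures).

T_allow = 7440 N·m

τ_allow = 147/3.4 = 43.24 MPa.
For a solid shaft T_allow = τ_allow·πd³/16; πd³/16 = π×95.7³/16 = 172100 mm³.
T_allow = 43.24×172100 = 7.441×10^6 N·mm = 7441 N·m.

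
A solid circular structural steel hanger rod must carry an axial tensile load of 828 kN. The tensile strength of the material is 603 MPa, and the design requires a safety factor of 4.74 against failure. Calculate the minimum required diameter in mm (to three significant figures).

Allowable stress σ_allow = 603/4.74 = 127.2 MPa.
Required area A = F/σ_allow = 828000/127.2 = 6509 mm².
A = πd²/4 → d = √(4A/π) = 91.03 mm.

d = 91.0 mm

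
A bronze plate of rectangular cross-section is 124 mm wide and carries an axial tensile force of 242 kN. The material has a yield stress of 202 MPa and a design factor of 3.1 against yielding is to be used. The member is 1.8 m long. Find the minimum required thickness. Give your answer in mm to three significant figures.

t = 30.0 mm

σ_allow = 202/3.1 = 65.16 MPa.
Required area A = F/σ_allow = 242000/65.16 = 3714 mm².
t = A/w = 3714/124 = 29.95 mm.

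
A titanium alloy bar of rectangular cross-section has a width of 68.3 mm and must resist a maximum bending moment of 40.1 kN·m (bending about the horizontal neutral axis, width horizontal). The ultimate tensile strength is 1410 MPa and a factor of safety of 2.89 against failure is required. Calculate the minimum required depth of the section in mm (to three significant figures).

σ_allow = 1410/2.89 = 487.9 MPa.
For a rectangular section σ = 6M/(bh²), so h² = 6M/(b σ_allow) = 6×4.0100×10^7/(68.3×487.9) = 7220 mm².
h = 84.97 mm.

h = 85.0 mm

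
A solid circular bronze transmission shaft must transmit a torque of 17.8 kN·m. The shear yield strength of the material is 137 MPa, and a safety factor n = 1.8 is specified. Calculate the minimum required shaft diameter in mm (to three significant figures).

Allowable shear stress τ_allow = 137/1.8 = 76.11 MPa.
For a solid shaft τ = 16T/(πd³), so d³ = 16T/(π τ_allow) = 16×1.7800×10^7/(π×76.11) = 1.191×10^6 mm³.
d = (1.191×10^6)^(1/3) = 106.0 mm.

d = 106 mm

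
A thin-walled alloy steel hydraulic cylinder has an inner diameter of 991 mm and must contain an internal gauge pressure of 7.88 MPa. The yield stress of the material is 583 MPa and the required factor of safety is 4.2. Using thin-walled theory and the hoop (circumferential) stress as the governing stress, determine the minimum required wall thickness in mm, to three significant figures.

σ_allow = 583/4.2 = 138.8 MPa.
Hoop stress σ_h = pD/(2t), so t = pD/(2σ_allow) = 7.88×991/(2×138.8) = 28.13 mm.

t = 28.1 mm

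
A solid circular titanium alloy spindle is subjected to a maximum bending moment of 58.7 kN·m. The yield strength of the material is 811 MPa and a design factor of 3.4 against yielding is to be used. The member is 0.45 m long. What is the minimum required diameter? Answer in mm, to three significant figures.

σ_allow = 811/3.4 = 238.5 MPa.
For a solid circular section σ = 32M/(πd³), so d³ = 32M/(π σ_allow) = 32×5.8700×10^7/(π×238.5) = 2.507×10^6 mm³.
d = 135.8 mm.

d = 136 mm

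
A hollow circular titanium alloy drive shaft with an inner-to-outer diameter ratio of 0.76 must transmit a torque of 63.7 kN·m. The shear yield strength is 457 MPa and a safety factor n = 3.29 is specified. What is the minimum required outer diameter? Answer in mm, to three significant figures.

d_o = 152 mm

τ_allow = 457/3.29 = 138.9 MPa.
For a hollow shaft τ = 16T/[πd_o³(1−k⁴)] with k = 0.76, so 1−k⁴ = 0.6664.
d_o³ = 16T/[π τ_allow (1−k⁴)] = 16×6.3700×10^7/(π×138.9×0.6664) = 3.505×10^6 mm³.
d_o = 151.9 mm.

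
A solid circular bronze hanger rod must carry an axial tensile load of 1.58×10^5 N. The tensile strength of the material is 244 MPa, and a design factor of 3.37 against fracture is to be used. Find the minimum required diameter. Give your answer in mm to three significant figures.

d = 52.7 mm

Allowable stress σ_allow = 244/3.37 = 72.40 MPa.
Required area A = F/σ_allow = 158000/72.40 = 2182 mm².
A = πd²/4 → d = √(4A/π) = 52.71 mm.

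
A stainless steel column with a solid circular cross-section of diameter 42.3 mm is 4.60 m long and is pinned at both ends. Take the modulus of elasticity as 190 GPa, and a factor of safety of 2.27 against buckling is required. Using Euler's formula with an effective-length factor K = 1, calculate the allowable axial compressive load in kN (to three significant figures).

I = πd⁴/64 = π×42.3⁴/64 = 157200 mm⁴.
Effective length L_e = KL = 1×4.60 m = 4600 mm.
Euler critical load P_cr = π²EI/L_e² = π²×190000×157200/4600² = 13930 N.
P_allow = P_cr/n = 13930/2.27 = 6135 N.

P_allow = 6.14 kN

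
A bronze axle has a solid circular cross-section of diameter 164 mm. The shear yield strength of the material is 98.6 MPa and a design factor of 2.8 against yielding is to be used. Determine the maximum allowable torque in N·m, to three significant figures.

T_allow = 30500 N·m

τ_allow = 98.6/2.8 = 35.21 MPa.
For a solid shaft T_allow = τ_allow·πd³/16; πd³/16 = π×164³/16 = 866100 mm³.
T_allow = 35.21×866100 = 3.050×10^7 N·mm = 30500 N·m.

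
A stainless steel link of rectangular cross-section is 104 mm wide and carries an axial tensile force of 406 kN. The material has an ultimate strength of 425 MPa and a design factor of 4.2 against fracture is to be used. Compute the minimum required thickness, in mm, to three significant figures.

σ_allow = 425/4.2 = 101.2 MPa.
Required area A = F/σ_allow = 406000/101.2 = 4012 mm².
t = A/w = 4012/104 = 38.58 mm.

t = 38.6 mm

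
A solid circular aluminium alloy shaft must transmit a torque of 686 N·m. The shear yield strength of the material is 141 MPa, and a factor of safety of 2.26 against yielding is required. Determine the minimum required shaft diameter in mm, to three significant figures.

d = 38.3 mm

Allowable shear stress τ_allow = 141/2.26 = 62.39 MPa.
For a solid shaft τ = 16T/(πd³), so d³ = 16T/(π τ_allow) = 16×686000/(π×62.39) = 56000 mm³.
d = (56000)^(1/3) = 38.26 mm.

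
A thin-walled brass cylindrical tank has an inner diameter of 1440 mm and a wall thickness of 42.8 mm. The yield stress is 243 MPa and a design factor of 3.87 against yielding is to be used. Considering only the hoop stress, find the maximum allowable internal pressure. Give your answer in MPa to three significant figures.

p_allow = 3.73 MPa

σ_allow = 243/3.87 = 62.79 MPa.
σ_h = pD/(2t) → p_allow = 2σ_allow t/D = 2×62.79×42.8/1440 = 3.733 MPa.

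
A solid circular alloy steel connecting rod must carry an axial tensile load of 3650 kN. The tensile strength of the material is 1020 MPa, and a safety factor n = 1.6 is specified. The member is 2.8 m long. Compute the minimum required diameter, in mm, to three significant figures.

Allowable stress σ_allow = 1020/1.6 = 637.5 MPa.
Required area A = F/σ_allow = 3650000/637.5 = 5725 mm².
A = πd²/4 → d = √(4A/π) = 85.38 mm.

d = 85.4 mm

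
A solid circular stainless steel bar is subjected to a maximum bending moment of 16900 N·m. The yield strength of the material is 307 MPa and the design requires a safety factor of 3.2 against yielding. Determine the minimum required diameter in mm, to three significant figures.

σ_allow = 307/3.2 = 95.94 MPa.
For a solid circular section σ = 32M/(πd³), so d³ = 32M/(π σ_allow) = 32×1.6900×10^7/(π×95.94) = 1.794×10^6 mm³.
d = 121.5 mm.

d = 122 mm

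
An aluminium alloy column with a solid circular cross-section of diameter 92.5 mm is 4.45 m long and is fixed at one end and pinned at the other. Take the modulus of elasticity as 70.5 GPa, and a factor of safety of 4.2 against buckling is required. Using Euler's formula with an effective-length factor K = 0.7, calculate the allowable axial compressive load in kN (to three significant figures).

P_allow = 61.4 kN

I = πd⁴/64 = π×92.5⁴/64 = 3.594×10^6 mm⁴.
Effective length L_e = KL = 0.7×4.45 m = 3115 mm.
Euler critical load P_cr = π²EI/L_e² = π²×70500×3.594×10^6/3115² = 257700 N.
P_allow = P_cr/n = 257700/4.2 = 61360 N.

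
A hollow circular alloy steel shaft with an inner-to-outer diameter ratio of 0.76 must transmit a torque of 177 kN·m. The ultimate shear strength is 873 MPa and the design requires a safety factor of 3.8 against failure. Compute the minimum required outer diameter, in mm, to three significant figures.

d_o = 181 mm

τ_allow = 873/3.8 = 229.7 MPa.
For a hollow shaft τ = 16T/[πd_o³(1−k⁴)] with k = 0.76, so 1−k⁴ = 0.6664.
d_o³ = 16T/[π τ_allow (1−k⁴)] = 16×1.7700×10^8/(π×229.7×0.6664) = 5.888×10^6 mm³.
d_o = 180.6 mm.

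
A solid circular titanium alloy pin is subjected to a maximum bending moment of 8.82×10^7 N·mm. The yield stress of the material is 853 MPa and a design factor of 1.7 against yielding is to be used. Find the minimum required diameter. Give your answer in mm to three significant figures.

σ_allow = 853/1.7 = 501.8 MPa.
For a solid circular section σ = 32M/(πd³), so d³ = 32M/(π σ_allow) = 32×8.8200×10^7/(π×501.8) = 1.790×10^6 mm³.
d = 121.4 mm.

d = 121 mm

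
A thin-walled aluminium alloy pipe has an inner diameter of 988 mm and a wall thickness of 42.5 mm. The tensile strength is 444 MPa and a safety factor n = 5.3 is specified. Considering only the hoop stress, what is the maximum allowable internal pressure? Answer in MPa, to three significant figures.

σ_allow = 444/5.3 = 83.77 MPa.
σ_h = pD/(2t) → p_allow = 2σ_allow t/D = 2×83.77×42.5/988 = 7.207 MPa.

p_allow = 7.21 MPa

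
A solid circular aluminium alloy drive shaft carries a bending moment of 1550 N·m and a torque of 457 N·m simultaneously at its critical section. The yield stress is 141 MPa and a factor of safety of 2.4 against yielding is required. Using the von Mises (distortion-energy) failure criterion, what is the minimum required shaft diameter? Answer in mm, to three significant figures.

σ_allow = σ_y/n = 141/2.4 = 58.75 MPa.
For a solid shaft σ_b = 32M/(πd³) and τ = 16T/(πd³), so the von Mises stress is σ' = (16/πd³)·√(4M²+3T²).
√(4M²+3T²) = √(4×(1.550×10^6)² + 3×(457000)²) = 3.199×10^6 N·mm.
d³ = 16×3.199×10^6/(π×58.75) = 277400 mm³.
d = 65.21 mm.

d = 65.2 mm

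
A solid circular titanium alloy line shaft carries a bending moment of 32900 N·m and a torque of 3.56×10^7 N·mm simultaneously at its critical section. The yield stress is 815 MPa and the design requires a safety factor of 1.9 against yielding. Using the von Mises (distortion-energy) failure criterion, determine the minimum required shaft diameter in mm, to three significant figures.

d = 102 mm

σ_allow = σ_y/n = 815/1.9 = 428.9 MPa.
For a solid shaft σ_b = 32M/(πd³) and τ = 16T/(πd³), so the von Mises stress is σ' = (16/πd³)·√(4M²+3T²).
√(4M²+3T²) = √(4×(3.290×10^7)² + 3×(3.560×10^7)²) = 9.018×10^7 N·mm.
d³ = 16×9.018×10^7/(π×428.9) = 1.071×10^6 mm³.
d = 102.3 mm.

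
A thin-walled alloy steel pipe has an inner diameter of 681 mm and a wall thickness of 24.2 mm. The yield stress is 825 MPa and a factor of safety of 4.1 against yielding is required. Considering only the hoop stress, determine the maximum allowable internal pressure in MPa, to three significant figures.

p_allow = 14.3 MPa

σ_allow = 825/4.1 = 201.2 MPa.
σ_h = pD/(2t) → p_allow = 2σ_allow t/D = 2×201.2×24.2/681 = 14.30 MPa.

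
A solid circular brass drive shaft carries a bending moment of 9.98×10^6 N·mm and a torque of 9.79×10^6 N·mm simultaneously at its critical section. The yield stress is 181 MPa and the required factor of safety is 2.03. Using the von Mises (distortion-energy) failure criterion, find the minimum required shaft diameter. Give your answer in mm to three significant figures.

d = 114 mm

σ_allow = σ_y/n = 181/2.03 = 89.16 MPa.
For a solid shaft σ_b = 32M/(πd³) and τ = 16T/(πd³), so the von Mises stress is σ' = (16/πd³)·√(4M²+3T²).
√(4M²+3T²) = √(4×(9.980×10^6)² + 3×(9.790×10^6)²) = 2.619×10^7 N·mm.
d³ = 16×2.619×10^7/(π×89.16) = 1.496×10^6 mm³.
d = 114.4 mm.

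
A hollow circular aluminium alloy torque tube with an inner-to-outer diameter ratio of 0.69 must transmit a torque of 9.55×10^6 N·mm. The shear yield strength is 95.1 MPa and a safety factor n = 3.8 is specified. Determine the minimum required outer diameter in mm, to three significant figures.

τ_allow = 95.1/3.8 = 25.03 MPa.
For a hollow shaft τ = 16T/[πd_o³(1−k⁴)] with k = 0.69, so 1−k⁴ = 0.7733.
d_o³ = 16T/[π τ_allow (1−k⁴)] = 16×9550000/(π×25.03×0.7733) = 2.513×10^6 mm³.
d_o = 136.0 mm.

d_o = 136 mm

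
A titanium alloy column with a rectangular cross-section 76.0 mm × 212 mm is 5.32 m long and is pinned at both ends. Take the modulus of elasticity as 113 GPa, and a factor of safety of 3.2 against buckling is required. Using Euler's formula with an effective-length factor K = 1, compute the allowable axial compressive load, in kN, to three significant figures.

Buckling occurs about the weak axis: I_min = h·b³/12 = 212×76.0³/12 = 7.755×10^6 mm⁴ (b = 76.0 mm is the smaller dimension).
Effective length L_e = KL = 1×5.32 m = 5320 mm.
Euler critical load P_cr = π²EI/L_e² = π²×113000×7.755×10^6/5320² = 305600 N.
P_allow = P_cr/n = 305600/3.2 = 95500 N.

P_allow = 95.5 kN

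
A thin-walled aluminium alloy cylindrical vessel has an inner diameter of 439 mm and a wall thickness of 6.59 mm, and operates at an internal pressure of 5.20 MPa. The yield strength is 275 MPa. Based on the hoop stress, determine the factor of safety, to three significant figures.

n = 1.59

σ_h = pD/(2t) = 5.20×439/(2×6.59) = 173.2 MPa.
n = 275/173.2 = 1.588.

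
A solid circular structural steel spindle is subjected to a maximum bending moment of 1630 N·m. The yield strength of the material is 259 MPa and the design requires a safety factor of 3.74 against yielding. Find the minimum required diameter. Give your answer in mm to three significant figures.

d = 62.1 mm

σ_allow = 259/3.74 = 69.25 MPa.
For a solid circular section σ = 32M/(πd³), so d³ = 32M/(π σ_allow) = 32×1630000/(π×69.25) = 239800 mm³.
d = 62.12 mm.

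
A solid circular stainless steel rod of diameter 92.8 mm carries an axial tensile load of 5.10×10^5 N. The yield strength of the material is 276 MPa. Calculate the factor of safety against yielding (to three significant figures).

n = 3.66

A = πd²/4 = 6764 mm².
σ = F/A = 510000/6764 = 75.40 MPa.
n = 276/75.40 = 3.660.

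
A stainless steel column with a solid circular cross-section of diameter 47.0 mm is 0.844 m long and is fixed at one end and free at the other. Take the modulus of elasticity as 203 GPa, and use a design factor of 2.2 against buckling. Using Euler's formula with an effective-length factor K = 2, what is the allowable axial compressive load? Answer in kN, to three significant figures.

P_allow = 76.6 kN

I = πd⁴/64 = π×47.0⁴/64 = 239500 mm⁴.
Effective length L_e = KL = 2×0.844 m = 1688 mm.
Euler critical load P_cr = π²EI/L_e² = π²×203000×239500/1688² = 168400 N.
P_allow = P_cr/n = 168400/2.2 = 76560 N.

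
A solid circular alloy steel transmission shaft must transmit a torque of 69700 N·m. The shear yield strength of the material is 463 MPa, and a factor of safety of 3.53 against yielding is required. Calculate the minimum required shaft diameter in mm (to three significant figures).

Allowable shear stress τ_allow = 463/3.53 = 131.2 MPa.
For a solid shaft τ = 16T/(πd³), so d³ = 16T/(π τ_allow) = 16×6.9700×10^7/(π×131.2) = 2.706×10^6 mm³.
d = (2.706×10^6)^(1/3) = 139.4 mm.

d = 139 mm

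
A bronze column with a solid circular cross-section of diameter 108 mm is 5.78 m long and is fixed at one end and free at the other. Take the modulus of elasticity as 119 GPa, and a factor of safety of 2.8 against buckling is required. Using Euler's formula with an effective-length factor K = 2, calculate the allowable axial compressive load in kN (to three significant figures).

P_allow = 21.0 kN

I = πd⁴/64 = π×108⁴/64 = 6.678×10^6 mm⁴.
Effective length L_e = KL = 2×5.78 m = 11560 mm.
Euler critical load P_cr = π²EI/L_e² = π²×119000×6.678×10^6/11560² = 58690 N.
P_allow = P_cr/n = 58690/2.8 = 20960 N.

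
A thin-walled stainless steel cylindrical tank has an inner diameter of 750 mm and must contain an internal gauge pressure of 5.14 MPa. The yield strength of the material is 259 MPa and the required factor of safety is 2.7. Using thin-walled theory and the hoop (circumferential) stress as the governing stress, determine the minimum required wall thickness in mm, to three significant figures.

σ_allow = 259/2.7 = 95.93 MPa.
Hoop stress σ_h = pD/(2t), so t = pD/(2σ_allow) = 5.14×750/(2×95.93) = 20.09 mm.

t = 20.1 mm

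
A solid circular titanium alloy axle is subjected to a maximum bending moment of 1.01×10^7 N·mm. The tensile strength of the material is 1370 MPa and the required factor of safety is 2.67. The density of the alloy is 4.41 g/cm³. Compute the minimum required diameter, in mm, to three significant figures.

σ_allow = 1370/2.67 = 513.1 MPa.
For a solid circular section σ = 32M/(πd³), so d³ = 32M/(π σ_allow) = 32×1.0100×10^7/(π×513.1) = 200500 mm³.
d = 58.53 mm.

d = 58.5 mm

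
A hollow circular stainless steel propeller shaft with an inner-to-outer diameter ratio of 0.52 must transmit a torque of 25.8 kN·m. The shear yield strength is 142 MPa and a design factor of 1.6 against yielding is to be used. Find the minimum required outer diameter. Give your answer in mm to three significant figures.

d_o = 117 mm

τ_allow = 142/1.6 = 88.75 MPa.
For a hollow shaft τ = 16T/[πd_o³(1−k⁴)] with k = 0.52, so 1−k⁴ = 0.9269.
d_o³ = 16T/[π τ_allow (1−k⁴)] = 16×2.5800×10^7/(π×88.75×0.9269) = 1.597×10^6 mm³.
d_o = 116.9 mm.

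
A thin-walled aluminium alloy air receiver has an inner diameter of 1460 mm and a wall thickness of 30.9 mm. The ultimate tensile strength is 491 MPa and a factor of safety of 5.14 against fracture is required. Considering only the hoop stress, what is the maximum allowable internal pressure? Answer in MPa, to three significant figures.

p_allow = 4.04 MPa

σ_allow = 491/5.14 = 95.53 MPa.
σ_h = pD/(2t) → p_allow = 2σ_allow t/D = 2×95.53×30.9/1460 = 4.043 MPa.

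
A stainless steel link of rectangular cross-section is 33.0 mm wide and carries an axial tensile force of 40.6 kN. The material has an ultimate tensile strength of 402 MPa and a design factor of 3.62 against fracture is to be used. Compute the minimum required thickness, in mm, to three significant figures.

σ_allow = 402/3.62 = 111.0 MPa.
Required area A = F/σ_allow = 40600/111.0 = 365.6 mm².
t = A/w = 365.6/33.0 = 11.08 mm.

t = 11.1 mm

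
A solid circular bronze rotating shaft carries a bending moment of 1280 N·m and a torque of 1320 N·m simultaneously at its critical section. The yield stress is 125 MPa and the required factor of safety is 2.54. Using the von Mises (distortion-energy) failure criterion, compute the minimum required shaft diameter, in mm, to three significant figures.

σ_allow = σ_y/n = 125/2.54 = 49.21 MPa.
For a solid shaft σ_b = 32M/(πd³) and τ = 16T/(πd³), so the von Mises stress is σ' = (16/πd³)·√(4M²+3T²).
√(4M²+3T²) = √(4×(1.280×10^6)² + 3×(1.320×10^6)²) = 3.432×10^6 N·mm.
d³ = 16×3.432×10^6/(π×49.21) = 355200 mm³.
d = 70.82 mm.

d = 70.8 mm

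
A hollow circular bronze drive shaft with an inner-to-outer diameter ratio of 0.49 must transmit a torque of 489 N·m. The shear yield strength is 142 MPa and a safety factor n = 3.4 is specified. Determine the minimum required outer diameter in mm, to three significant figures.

d_o = 39.8 mm

τ_allow = 142/3.4 = 41.76 MPa.
For a hollow shaft τ = 16T/[πd_o³(1−k⁴)] with k = 0.49, so 1−k⁴ = 0.9424.
d_o³ = 16T/[π τ_allow (1−k⁴)] = 16×489000/(π×41.76×0.9424) = 63280 mm³.
d_o = 39.85 mm.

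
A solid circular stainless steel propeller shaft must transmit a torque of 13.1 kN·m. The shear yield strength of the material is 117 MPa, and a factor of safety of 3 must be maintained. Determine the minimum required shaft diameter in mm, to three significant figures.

Allowable shear stress τ_allow = 117/3 = 39.00 MPa.
For a solid shaft τ = 16T/(πd³), so d³ = 16T/(π τ_allow) = 16×1.3100×10^7/(π×39.00) = 1.711×10^6 mm³.
d = (1.711×10^6)^(1/3) = 119.6 mm.

d = 120 mm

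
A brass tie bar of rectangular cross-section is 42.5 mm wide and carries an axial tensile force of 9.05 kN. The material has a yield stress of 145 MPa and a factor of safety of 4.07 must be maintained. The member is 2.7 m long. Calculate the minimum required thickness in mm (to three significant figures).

t = 5.98 mm

σ_allow = 145/4.07 = 35.63 MPa.
Required area A = F/σ_allow = 9050.0/35.63 = 254.0 mm².
t = A/w = 254.0/42.5 = 5.977 mm.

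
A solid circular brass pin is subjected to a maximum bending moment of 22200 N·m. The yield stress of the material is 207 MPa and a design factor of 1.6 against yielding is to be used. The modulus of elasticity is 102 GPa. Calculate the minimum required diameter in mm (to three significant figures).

d = 120 mm

σ_allow = 207/1.6 = 129.4 MPa.
For a solid circular section σ = 32M/(πd³), so d³ = 32M/(π σ_allow) = 32×2.2200×10^7/(π×129.4) = 1.748×10^6 mm³.
d = 120.5 mm.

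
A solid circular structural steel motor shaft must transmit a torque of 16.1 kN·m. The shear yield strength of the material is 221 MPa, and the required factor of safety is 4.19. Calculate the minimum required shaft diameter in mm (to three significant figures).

Allowable shear stress τ_allow = 221/4.19 = 52.74 MPa.
For a solid shaft τ = 16T/(πd³), so d³ = 16T/(π τ_allow) = 16×1.6100×10^7/(π×52.74) = 1.555×10^6 mm³.
d = (1.555×10^6)^(1/3) = 115.8 mm.

d = 116 mm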